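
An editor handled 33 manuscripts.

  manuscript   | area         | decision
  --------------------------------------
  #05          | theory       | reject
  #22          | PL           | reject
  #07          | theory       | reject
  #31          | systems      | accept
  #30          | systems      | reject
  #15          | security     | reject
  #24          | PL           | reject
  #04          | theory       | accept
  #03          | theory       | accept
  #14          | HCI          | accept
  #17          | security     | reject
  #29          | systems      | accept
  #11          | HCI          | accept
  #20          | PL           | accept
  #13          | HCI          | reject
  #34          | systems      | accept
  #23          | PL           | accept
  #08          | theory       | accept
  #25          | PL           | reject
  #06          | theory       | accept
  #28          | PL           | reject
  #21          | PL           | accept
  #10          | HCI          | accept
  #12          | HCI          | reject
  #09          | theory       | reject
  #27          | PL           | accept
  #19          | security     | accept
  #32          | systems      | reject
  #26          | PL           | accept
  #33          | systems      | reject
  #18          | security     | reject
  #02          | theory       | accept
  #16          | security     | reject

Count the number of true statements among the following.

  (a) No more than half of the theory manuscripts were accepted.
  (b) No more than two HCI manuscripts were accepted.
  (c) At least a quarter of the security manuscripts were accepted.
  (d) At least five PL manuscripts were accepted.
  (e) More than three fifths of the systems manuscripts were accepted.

1

(a) theory: |A| = 8, |A ∩ B| = 5; needs |A ∩ B| ≤ |A ∖ B| — false.
(b) HCI: |A| = 5, |A ∩ B| = 3; needs |A ∩ B| ≤ 2 — false.
(c) security: |A| = 5, |A ∩ B| = 1; needs |A ∩ B| / |A| ≥ 1/4 — false.
(d) PL: |A| = 9, |A ∩ B| = 5; needs |A ∩ B| ≥ 5 — true.
(e) systems: |A| = 6, |A ∩ B| = 3; needs |A ∩ B| / |A| > 3/5 — false.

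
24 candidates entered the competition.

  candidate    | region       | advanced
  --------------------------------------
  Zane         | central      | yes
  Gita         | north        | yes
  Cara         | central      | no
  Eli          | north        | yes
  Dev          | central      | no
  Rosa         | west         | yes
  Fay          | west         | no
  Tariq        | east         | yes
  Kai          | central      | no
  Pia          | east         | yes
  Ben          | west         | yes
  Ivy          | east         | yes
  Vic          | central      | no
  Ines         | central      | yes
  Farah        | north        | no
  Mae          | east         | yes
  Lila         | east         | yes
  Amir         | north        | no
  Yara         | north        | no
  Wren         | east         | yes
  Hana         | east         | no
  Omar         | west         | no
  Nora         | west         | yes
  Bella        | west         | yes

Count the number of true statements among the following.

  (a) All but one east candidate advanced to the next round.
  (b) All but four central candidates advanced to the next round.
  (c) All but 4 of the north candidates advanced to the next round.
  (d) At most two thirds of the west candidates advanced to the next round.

(a) east: |A| = 7, |A ∩ B| = 6; needs |A ∖ B| = 1 — true.
(b) central: |A| = 6, |A ∩ B| = 2; needs |A ∖ B| = 4 — true.
(c) north: |A| = 5, |A ∩ B| = 2; needs |A ∖ B| = 4 — false.
(d) west: |A| = 6, |A ∩ B| = 4; needs |A ∩ B| / |A| ≤ 2/3 — true.

3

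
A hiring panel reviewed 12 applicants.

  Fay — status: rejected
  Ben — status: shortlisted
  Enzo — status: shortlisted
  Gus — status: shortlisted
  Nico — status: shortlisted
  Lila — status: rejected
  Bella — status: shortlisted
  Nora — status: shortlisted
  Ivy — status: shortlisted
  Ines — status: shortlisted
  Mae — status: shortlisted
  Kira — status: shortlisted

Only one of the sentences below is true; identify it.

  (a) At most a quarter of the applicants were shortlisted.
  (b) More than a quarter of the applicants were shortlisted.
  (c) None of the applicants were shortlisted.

|A| = 12, |A ∩ B| = 10, |A ∖ B| = 2.
(a) requires |A ∩ B| / |A| ≤ 1/4: false.
(b) requires |A ∩ B| / |A| > 1/4: true.
(c) requires A ∩ B = ∅ (|A ∩ B| = 0): false.

(b)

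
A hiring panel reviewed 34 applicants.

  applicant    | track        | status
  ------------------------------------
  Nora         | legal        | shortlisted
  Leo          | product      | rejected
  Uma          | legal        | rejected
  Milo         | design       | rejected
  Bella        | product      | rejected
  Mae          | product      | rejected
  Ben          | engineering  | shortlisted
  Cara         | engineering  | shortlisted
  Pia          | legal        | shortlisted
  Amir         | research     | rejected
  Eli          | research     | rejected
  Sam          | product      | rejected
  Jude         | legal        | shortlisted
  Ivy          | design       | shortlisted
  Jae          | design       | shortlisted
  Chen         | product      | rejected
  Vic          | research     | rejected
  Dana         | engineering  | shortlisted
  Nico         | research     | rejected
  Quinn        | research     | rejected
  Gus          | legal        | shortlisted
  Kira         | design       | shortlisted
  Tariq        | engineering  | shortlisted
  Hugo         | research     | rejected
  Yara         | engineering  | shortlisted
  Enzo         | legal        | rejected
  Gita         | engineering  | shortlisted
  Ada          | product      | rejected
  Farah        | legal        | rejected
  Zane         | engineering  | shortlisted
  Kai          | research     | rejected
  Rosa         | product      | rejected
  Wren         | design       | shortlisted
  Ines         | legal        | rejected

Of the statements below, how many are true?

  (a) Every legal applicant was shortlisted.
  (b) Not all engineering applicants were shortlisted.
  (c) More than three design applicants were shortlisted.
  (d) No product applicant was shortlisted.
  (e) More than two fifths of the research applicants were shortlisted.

2

(a) legal: |A| = 8, |A ∩ B| = 4; needs A ⊆ B, i.e. every element of A is in B (|A ∖ B| = 0) — false.
(b) engineering: |A| = 7, |A ∩ B| = 7; needs A ⊄ B (|A ∖ B| ≥ 1) — false.
(c) design: |A| = 5, |A ∩ B| = 4; needs |A ∩ B| > 3 — true.
(d) product: |A| = 7, |A ∩ B| = 0; needs A ∩ B = ∅ (|A ∩ B| = 0) — true.
(e) research: |A| = 7, |A ∩ B| = 0; needs |A ∩ B| / |A| > 2/5 — false.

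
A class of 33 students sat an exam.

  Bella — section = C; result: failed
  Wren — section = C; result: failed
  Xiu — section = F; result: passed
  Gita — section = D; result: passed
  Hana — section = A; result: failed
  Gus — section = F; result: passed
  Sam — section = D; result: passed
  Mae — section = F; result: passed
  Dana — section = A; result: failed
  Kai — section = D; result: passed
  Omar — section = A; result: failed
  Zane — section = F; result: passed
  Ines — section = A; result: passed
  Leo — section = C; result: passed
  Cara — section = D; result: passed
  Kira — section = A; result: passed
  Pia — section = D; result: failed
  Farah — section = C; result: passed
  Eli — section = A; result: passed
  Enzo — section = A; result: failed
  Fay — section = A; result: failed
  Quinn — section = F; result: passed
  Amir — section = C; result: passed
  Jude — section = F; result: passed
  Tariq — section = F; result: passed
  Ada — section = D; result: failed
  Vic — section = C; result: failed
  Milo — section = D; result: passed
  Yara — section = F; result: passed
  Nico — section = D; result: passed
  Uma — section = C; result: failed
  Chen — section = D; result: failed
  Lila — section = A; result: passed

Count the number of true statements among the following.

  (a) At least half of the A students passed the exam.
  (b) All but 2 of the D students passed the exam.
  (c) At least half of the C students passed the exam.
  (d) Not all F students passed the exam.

0

(a) A: |A| = 9, |A ∩ B| = 4; needs |A ∩ B| ≥ |A ∖ B| — false.
(b) D: |A| = 9, |A ∩ B| = 6; needs |A ∖ B| = 2 — false.
(c) C: |A| = 7, |A ∩ B| = 3; needs |A ∩ B| ≥ |A ∖ B| — false.
(d) F: |A| = 8, |A ∩ B| = 8; needs A ⊄ B (|A ∖ B| ≥ 1) — false.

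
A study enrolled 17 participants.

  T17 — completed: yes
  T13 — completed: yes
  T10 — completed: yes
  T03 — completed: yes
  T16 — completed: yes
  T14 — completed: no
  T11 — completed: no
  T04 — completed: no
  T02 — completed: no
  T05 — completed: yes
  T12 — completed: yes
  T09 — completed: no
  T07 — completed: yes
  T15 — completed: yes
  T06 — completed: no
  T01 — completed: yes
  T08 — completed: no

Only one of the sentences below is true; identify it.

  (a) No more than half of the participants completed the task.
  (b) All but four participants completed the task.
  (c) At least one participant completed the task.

|A| = 17, |A ∩ B| = 10, |A ∖ B| = 7.
(a) requires |A ∩ B| ≤ |A ∖ B|: false.
(b) requires |A ∖ B| = 4: false.
(c) requires A ∩ B ≠ ∅ (|A ∩ B| ≥ 1): true.

(c)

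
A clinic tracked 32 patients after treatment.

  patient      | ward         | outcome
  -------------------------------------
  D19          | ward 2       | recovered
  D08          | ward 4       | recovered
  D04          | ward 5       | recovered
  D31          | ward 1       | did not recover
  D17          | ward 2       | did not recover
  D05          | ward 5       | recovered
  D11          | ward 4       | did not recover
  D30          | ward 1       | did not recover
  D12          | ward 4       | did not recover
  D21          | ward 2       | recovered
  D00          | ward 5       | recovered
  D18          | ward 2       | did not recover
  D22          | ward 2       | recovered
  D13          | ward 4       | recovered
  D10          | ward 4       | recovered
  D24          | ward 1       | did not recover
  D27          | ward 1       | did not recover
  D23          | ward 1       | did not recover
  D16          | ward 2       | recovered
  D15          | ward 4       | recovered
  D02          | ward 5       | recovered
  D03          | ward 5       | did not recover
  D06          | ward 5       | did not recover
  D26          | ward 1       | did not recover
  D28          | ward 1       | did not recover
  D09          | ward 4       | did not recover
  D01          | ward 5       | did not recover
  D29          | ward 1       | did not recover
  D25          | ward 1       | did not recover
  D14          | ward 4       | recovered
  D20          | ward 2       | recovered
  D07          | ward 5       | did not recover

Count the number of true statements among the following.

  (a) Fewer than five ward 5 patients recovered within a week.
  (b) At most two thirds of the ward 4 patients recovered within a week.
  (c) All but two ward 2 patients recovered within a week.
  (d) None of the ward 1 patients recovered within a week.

(a) ward 5: |A| = 8, |A ∩ B| = 4; needs |A ∩ B| < 5 — true.
(b) ward 4: |A| = 8, |A ∩ B| = 5; needs |A ∩ B| / |A| ≤ 2/3 — true.
(c) ward 2: |A| = 7, |A ∩ B| = 5; needs |A ∖ B| = 2 — true.
(d) ward 1: |A| = 9, |A ∩ B| = 0; needs A ∩ B = ∅ (|A ∩ B| = 0) — true.

4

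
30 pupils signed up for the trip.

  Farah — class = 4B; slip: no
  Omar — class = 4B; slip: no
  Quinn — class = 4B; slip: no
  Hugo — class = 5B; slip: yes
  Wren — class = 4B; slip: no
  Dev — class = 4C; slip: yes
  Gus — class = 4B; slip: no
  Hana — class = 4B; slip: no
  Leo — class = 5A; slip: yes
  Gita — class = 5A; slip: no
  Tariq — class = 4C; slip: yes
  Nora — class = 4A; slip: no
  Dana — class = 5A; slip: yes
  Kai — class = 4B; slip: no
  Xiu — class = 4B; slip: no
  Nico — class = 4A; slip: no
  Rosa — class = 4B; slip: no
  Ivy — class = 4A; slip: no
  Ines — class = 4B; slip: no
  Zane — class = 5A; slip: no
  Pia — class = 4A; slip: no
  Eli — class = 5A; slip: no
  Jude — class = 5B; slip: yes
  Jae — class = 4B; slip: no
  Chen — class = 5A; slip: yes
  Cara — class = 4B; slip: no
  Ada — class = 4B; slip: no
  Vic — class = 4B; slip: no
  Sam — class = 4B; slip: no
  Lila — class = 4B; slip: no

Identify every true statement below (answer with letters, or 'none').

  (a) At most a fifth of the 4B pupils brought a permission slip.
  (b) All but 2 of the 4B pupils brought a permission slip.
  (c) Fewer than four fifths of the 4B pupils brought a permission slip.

|A| = 16, |A ∩ B| = 0, |A ∖ B| = 16.
(a) |A ∩ B| / |A| ≤ 1/5: holds.
(b) |A ∖ B| = 2: fails.
(c) |A ∩ B| / |A| < 4/5: holds.

(a), (c)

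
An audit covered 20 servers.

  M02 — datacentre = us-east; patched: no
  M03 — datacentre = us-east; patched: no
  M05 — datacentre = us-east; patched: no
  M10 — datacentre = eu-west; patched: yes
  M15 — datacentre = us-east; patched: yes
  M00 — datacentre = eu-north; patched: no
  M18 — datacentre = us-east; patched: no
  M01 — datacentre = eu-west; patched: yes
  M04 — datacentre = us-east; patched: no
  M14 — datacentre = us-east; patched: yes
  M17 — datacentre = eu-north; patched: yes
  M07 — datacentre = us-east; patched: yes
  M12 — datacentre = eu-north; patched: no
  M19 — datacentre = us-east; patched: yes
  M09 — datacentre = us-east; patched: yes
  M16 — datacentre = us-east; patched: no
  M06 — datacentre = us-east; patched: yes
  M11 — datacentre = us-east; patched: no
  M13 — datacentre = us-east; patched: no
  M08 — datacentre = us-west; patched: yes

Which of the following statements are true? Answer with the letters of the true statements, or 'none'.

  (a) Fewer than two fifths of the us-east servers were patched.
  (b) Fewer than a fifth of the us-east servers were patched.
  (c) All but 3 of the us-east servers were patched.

|A| = 14, |A ∩ B| = 6, |A ∖ B| = 8.
(a) |A ∩ B| / |A| < 2/5: fails.
(b) |A ∩ B| / |A| < 1/5: fails.
(c) |A ∖ B| = 3: fails.

none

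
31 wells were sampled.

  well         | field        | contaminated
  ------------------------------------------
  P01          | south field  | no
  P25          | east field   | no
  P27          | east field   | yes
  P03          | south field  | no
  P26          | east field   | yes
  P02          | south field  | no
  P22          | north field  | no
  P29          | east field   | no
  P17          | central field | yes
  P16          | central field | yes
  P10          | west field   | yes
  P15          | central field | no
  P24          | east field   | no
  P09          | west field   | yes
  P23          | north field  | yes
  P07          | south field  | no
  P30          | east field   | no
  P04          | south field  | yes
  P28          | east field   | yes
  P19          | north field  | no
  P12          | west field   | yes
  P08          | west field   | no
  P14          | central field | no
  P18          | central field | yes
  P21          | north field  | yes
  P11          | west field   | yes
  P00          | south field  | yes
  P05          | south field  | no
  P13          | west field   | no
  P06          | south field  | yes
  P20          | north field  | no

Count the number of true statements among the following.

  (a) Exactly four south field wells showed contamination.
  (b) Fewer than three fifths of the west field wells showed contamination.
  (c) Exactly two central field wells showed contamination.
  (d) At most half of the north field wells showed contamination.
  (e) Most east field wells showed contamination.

(a) south field: |A| = 8, |A ∩ B| = 3; needs |A ∩ B| = 4 — false.
(b) west field: |A| = 6, |A ∩ B| = 4; needs |A ∩ B| / |A| < 3/5 — false.
(c) central field: |A| = 5, |A ∩ B| = 3; needs |A ∩ B| = 2 — false.
(d) north field: |A| = 5, |A ∩ B| = 2; needs |A ∩ B| ≤ |A ∖ B| — true.
(e) east field: |A| = 7, |A ∩ B| = 3; needs |A ∩ B| > |A ∖ B| — false.

1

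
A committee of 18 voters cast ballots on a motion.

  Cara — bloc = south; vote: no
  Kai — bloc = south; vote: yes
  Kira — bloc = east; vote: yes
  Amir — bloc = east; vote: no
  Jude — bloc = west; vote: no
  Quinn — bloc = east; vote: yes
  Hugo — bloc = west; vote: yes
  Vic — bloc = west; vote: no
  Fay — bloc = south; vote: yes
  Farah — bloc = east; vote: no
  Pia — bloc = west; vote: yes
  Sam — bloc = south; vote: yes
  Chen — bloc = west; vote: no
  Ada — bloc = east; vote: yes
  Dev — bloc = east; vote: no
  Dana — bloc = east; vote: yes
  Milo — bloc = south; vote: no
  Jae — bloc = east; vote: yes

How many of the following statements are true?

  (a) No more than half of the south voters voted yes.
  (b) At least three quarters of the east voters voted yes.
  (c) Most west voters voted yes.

(a) south: |A| = 5, |A ∩ B| = 3; needs |A ∩ B| ≤ |A ∖ B| — false.
(b) east: |A| = 8, |A ∩ B| = 5; needs |A ∩ B| / |A| ≥ 3/4 — false.
(c) west: |A| = 5, |A ∩ B| = 2; needs |A ∩ B| > |A ∖ B| — false.

0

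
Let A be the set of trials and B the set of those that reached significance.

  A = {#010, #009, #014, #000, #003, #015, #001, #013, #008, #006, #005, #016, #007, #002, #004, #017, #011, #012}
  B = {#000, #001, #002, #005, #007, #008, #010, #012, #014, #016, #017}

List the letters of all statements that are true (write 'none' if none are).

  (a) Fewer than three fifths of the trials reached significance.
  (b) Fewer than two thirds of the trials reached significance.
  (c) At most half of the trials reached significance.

|A| = 18, |A ∩ B| = 11, |A ∖ B| = 7.
(a) |A ∩ B| / |A| < 3/5: fails.
(b) |A ∩ B| / |A| < 2/3: holds.
(c) |A ∩ B| ≤ |A ∖ B|: fails.

(b)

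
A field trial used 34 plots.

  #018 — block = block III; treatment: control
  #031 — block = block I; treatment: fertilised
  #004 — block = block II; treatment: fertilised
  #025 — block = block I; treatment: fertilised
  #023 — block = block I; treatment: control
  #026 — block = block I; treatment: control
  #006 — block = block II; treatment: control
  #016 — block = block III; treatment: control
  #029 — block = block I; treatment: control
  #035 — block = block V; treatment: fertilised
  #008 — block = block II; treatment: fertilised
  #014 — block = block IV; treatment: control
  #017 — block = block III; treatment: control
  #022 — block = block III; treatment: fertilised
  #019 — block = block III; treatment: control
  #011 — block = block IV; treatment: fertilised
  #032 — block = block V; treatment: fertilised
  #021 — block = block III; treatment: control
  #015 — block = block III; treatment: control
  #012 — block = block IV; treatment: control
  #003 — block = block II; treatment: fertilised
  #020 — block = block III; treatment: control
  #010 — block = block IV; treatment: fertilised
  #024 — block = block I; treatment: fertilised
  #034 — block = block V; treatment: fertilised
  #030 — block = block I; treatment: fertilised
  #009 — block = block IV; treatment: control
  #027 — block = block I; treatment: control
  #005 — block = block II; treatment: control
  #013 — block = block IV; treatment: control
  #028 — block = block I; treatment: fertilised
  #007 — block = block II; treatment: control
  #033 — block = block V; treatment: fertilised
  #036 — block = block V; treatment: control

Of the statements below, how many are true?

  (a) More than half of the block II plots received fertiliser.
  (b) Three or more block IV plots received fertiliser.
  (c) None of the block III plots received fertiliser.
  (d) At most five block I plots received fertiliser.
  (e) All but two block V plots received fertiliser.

(a) block II: |A| = 6, |A ∩ B| = 3; needs |A ∩ B| > |A ∖ B| — false.
(b) block IV: |A| = 6, |A ∩ B| = 2; needs |A ∩ B| ≥ 3 — false.
(c) block III: |A| = 8, |A ∩ B| = 1; needs A ∩ B = ∅ (|A ∩ B| = 0) — false.
(d) block I: |A| = 9, |A ∩ B| = 5; needs |A ∩ B| ≤ 5 — true.
(e) block V: |A| = 5, |A ∩ B| = 4; needs |A ∖ B| = 2 — false.

1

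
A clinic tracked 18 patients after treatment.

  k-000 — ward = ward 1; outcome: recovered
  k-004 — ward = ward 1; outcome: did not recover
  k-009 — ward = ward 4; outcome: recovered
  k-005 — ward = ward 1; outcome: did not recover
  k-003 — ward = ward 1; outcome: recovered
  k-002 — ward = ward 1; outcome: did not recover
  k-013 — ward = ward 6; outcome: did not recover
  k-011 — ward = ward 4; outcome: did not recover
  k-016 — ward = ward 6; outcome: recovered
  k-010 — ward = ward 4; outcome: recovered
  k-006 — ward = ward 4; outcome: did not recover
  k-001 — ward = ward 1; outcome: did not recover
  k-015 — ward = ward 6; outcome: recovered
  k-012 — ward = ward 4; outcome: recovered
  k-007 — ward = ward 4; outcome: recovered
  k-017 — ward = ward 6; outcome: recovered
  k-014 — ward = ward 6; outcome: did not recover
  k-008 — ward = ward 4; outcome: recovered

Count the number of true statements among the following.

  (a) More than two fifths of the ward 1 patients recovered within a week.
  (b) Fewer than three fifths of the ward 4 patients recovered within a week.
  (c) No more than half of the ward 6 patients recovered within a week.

(a) ward 1: |A| = 6, |A ∩ B| = 2; needs |A ∩ B| / |A| > 2/5 — false.
(b) ward 4: |A| = 7, |A ∩ B| = 5; needs |A ∩ B| / |A| < 3/5 — false.
(c) ward 6: |A| = 5, |A ∩ B| = 3; needs |A ∩ B| ≤ |A ∖ B| — false.

0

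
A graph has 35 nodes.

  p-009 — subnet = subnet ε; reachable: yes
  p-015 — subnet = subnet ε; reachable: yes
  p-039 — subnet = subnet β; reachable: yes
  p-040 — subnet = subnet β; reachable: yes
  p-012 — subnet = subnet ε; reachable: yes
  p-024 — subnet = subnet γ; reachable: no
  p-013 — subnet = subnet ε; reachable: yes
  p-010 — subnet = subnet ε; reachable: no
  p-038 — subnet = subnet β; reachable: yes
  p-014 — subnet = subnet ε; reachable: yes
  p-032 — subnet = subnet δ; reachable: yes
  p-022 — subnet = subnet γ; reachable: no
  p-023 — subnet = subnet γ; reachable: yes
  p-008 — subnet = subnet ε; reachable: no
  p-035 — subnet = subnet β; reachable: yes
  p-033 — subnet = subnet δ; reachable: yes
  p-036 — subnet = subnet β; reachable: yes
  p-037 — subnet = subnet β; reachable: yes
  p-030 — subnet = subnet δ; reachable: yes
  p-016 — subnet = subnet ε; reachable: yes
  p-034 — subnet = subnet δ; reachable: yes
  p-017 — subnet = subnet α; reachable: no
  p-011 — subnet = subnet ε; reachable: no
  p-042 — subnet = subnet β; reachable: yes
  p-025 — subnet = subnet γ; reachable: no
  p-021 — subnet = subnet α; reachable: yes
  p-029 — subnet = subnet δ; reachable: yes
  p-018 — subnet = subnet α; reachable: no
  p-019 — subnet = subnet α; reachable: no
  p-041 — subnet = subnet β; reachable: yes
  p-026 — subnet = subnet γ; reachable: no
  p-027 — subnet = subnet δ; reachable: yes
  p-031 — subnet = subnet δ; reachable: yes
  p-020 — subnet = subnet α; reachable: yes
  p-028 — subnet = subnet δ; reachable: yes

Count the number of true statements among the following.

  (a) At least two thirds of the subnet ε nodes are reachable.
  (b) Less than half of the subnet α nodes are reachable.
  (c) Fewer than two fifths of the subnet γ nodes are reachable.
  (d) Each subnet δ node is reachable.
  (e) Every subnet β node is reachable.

(a) subnet ε: |A| = 9, |A ∩ B| = 6; needs |A ∩ B| / |A| ≥ 2/3 — true.
(b) subnet α: |A| = 5, |A ∩ B| = 2; needs |A ∩ B| < |A ∖ B| — true.
(c) subnet γ: |A| = 5, |A ∩ B| = 1; needs |A ∩ B| / |A| < 2/5 — true.
(d) subnet δ: |A| = 8, |A ∩ B| = 8; needs A ⊆ B, i.e. every element of A is in B (|A ∖ B| = 0) — true.
(e) subnet β: |A| = 8, |A ∩ B| = 8; needs A ⊆ B, i.e. every element of A is in B (|A ∖ B| = 0) — true.

5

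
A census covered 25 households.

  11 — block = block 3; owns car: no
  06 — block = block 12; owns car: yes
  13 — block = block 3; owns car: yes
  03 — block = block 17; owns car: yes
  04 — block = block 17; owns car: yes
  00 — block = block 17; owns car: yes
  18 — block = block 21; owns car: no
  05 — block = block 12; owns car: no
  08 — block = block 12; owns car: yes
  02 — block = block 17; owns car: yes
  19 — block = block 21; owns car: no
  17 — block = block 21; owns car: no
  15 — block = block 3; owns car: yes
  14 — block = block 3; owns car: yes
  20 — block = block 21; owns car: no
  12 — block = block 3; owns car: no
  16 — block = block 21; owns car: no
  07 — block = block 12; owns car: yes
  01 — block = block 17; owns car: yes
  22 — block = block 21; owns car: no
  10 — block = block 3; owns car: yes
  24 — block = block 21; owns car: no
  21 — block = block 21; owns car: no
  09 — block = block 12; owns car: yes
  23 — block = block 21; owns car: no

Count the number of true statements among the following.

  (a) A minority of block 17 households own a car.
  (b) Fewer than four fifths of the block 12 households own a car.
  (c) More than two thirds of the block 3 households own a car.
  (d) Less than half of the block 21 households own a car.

(a) block 17: |A| = 5, |A ∩ B| = 5; needs |A ∩ B| < |A ∖ B| — false.
(b) block 12: |A| = 5, |A ∩ B| = 4; needs |A ∩ B| / |A| < 4/5 — false.
(c) block 3: |A| = 6, |A ∩ B| = 4; needs |A ∩ B| / |A| > 2/3 — false.
(d) block 21: |A| = 9, |A ∩ B| = 0; needs |A ∩ B| < |A ∖ B| — true.

1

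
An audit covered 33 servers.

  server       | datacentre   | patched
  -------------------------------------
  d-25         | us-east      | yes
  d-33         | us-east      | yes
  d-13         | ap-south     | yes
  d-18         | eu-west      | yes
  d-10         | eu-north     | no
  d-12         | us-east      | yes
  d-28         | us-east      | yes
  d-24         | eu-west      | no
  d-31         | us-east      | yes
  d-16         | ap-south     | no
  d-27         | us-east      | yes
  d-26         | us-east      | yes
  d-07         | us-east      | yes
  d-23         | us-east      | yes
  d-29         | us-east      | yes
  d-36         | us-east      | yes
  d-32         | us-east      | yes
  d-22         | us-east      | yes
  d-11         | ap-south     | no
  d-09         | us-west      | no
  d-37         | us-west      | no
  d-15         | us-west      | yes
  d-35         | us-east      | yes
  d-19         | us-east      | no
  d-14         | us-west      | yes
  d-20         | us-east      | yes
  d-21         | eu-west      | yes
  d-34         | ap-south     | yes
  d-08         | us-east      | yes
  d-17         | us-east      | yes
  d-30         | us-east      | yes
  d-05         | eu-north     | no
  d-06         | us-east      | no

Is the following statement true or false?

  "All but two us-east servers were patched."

True

The determiner here denotes the relation: |A ∖ B| = 2.
|A| = 20, |A ∩ B| = 18, |A ∖ B| = 2.
|A ∖ B| = 2, so the statement is true.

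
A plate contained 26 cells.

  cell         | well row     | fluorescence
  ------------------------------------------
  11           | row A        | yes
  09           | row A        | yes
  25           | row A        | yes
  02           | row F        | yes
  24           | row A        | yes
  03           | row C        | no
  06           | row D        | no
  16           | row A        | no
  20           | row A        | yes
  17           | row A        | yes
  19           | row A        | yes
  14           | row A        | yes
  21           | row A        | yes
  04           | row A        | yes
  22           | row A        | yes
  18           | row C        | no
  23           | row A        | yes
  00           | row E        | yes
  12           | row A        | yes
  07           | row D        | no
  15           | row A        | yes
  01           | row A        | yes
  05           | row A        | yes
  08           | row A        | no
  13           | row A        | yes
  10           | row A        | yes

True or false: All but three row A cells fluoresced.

The determiner here denotes the relation: |A ∖ B| = 3.
|A| = 20, |A ∩ B| = 18, |A ∖ B| = 2.
|A ∖ B| = 2, so the statement is false.

False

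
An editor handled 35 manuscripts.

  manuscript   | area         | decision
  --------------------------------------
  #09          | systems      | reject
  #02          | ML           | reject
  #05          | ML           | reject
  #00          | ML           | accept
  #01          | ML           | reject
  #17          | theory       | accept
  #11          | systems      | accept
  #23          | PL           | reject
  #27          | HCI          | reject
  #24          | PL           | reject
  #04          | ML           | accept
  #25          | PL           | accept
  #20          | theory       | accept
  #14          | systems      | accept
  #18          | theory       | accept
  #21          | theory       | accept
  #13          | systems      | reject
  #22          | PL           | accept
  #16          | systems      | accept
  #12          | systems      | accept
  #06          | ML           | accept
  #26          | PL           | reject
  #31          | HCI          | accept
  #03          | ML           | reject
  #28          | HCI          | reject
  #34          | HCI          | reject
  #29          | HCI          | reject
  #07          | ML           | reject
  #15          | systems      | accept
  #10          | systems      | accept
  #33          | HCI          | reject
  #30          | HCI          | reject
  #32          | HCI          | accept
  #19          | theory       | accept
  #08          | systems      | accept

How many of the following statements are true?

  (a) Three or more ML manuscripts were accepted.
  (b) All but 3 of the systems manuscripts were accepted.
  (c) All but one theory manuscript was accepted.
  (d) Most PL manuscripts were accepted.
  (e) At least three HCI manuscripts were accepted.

1

(a) ML: |A| = 8, |A ∩ B| = 3; needs |A ∩ B| ≥ 3 — true.
(b) systems: |A| = 9, |A ∩ B| = 7; needs |A ∖ B| = 3 — false.
(c) theory: |A| = 5, |A ∩ B| = 5; needs |A ∖ B| = 1 — false.
(d) PL: |A| = 5, |A ∩ B| = 2; needs |A ∩ B| > |A ∖ B| — false.
(e) HCI: |A| = 8, |A ∩ B| = 2; needs |A ∩ B| ≥ 3 — false.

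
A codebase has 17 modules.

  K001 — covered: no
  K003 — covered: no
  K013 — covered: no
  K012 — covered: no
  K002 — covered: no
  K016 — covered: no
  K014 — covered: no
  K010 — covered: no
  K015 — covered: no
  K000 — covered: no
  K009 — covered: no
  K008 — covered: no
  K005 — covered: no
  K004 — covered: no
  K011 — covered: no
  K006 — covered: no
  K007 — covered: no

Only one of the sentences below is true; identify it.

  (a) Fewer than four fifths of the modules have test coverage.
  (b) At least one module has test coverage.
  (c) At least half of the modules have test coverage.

|A| = 17, |A ∩ B| = 0, |A ∖ B| = 17.
(a) requires |A ∩ B| / |A| < 4/5: true.
(b) requires A ∩ B ≠ ∅ (|A ∩ B| ≥ 1): false.
(c) requires |A ∩ B| ≥ |A ∖ B|: false.

(a)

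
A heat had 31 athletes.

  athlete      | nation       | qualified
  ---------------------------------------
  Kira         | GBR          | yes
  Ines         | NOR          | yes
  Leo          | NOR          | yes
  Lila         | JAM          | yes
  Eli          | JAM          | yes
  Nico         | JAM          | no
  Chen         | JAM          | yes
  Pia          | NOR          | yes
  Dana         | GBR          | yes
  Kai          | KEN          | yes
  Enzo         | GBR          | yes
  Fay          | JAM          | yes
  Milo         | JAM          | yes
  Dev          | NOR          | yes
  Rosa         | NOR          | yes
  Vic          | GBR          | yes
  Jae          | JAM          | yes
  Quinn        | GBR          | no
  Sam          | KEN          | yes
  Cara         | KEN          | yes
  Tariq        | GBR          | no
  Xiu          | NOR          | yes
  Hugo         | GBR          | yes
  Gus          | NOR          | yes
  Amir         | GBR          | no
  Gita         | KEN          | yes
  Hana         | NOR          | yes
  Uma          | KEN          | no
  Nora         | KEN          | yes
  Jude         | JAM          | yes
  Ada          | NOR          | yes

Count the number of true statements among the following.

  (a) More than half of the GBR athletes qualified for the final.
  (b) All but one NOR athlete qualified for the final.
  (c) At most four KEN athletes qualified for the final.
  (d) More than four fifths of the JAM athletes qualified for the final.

2

(a) GBR: |A| = 8, |A ∩ B| = 5; needs |A ∩ B| > |A ∖ B| — true.
(b) NOR: |A| = 9, |A ∩ B| = 9; needs |A ∖ B| = 1 — false.
(c) KEN: |A| = 6, |A ∩ B| = 5; needs |A ∩ B| ≤ 4 — false.
(d) JAM: |A| = 8, |A ∩ B| = 7; needs |A ∩ B| / |A| > 4/5 — true.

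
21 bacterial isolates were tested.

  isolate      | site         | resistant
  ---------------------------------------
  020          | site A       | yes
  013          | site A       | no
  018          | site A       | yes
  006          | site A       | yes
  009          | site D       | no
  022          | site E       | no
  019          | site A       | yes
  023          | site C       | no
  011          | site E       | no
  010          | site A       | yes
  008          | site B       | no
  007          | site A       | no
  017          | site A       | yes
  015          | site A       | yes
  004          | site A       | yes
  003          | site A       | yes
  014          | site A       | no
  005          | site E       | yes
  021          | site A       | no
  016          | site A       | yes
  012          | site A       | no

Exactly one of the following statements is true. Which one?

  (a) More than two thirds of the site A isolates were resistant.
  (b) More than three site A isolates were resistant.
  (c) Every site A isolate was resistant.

(b)

|A| = 15, |A ∩ B| = 10, |A ∖ B| = 5.
(a) requires |A ∩ B| / |A| > 2/3: false.
(b) requires |A ∩ B| > 3: true.
(c) requires A ⊆ B, i.e. every element of A is in B (|A ∖ B| = 0): false.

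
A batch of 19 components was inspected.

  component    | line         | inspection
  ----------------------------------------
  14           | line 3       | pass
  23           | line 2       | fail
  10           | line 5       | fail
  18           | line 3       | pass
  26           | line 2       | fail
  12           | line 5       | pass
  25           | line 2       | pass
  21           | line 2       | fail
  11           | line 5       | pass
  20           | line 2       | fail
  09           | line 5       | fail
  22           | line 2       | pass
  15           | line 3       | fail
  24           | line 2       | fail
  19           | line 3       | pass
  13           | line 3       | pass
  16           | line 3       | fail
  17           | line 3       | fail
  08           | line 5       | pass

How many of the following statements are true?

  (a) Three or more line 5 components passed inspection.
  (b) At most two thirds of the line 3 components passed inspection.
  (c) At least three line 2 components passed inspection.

(a) line 5: |A| = 5, |A ∩ B| = 3; needs |A ∩ B| ≥ 3 — true.
(b) line 3: |A| = 7, |A ∩ B| = 4; needs |A ∩ B| / |A| ≤ 2/3 — true.
(c) line 2: |A| = 7, |A ∩ B| = 2; needs |A ∩ B| ≥ 3 — false.

2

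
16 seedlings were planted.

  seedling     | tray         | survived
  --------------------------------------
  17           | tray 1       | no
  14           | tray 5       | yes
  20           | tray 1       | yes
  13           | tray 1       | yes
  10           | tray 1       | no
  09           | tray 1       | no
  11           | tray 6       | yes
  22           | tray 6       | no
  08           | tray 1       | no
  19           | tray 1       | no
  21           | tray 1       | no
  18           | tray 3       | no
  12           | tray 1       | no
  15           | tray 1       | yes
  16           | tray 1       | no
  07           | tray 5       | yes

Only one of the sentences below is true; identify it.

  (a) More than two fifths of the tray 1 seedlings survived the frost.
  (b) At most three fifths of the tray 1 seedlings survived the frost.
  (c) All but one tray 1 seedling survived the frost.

(b)

|A| = 11, |A ∩ B| = 3, |A ∖ B| = 8.
(a) requires |A ∩ B| / |A| > 2/5: false.
(b) requires |A ∩ B| / |A| ≤ 3/5: true.
(c) requires |A ∖ B| = 1: false.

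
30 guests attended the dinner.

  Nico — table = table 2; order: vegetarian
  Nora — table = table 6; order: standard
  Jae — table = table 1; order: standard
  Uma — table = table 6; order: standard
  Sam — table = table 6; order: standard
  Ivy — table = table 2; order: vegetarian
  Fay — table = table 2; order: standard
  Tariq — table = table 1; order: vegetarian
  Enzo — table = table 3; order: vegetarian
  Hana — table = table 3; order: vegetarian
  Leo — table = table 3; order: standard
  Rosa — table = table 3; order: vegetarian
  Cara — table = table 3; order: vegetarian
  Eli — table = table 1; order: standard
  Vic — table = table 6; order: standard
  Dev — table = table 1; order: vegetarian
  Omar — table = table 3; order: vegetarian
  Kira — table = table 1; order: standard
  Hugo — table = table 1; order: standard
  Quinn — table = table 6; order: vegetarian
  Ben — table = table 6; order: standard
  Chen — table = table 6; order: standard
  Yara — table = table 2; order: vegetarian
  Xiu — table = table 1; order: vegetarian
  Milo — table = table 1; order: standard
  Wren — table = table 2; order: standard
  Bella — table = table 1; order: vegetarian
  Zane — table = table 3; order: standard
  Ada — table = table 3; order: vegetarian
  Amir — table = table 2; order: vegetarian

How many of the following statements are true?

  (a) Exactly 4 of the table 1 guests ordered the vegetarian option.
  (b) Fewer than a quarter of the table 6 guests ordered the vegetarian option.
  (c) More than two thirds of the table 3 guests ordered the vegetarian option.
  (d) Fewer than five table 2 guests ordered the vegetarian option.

4

(a) table 1: |A| = 9, |A ∩ B| = 4; needs |A ∩ B| = 4 — true.
(b) table 6: |A| = 7, |A ∩ B| = 1; needs |A ∩ B| / |A| < 1/4 — true.
(c) table 3: |A| = 8, |A ∩ B| = 6; needs |A ∩ B| / |A| > 2/3 — true.
(d) table 2: |A| = 6, |A ∩ B| = 4; needs |A ∩ B| < 5 — true.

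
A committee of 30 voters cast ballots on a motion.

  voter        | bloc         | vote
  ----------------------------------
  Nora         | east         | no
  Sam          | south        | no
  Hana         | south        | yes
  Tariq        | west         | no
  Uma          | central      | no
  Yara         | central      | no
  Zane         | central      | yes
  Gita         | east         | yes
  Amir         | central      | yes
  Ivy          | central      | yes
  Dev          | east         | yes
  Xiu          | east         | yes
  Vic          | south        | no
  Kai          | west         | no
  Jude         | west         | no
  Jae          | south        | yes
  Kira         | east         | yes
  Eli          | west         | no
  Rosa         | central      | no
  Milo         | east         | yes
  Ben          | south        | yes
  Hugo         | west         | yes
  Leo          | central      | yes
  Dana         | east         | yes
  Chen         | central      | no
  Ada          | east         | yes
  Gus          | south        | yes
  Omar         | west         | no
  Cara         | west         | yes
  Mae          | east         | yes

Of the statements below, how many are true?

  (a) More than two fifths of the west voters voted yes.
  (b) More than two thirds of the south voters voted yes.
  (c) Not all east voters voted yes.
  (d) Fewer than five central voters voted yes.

2

(a) west: |A| = 7, |A ∩ B| = 2; needs |A ∩ B| / |A| > 2/5 — false.
(b) south: |A| = 6, |A ∩ B| = 4; needs |A ∩ B| / |A| > 2/3 — false.
(c) east: |A| = 9, |A ∩ B| = 8; needs A ⊄ B (|A ∖ B| ≥ 1) — true.
(d) central: |A| = 8, |A ∩ B| = 4; needs |A ∩ B| < 5 — true.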